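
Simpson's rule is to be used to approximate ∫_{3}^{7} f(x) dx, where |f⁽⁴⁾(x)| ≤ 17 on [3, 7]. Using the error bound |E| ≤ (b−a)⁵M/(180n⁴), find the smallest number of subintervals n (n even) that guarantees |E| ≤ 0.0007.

20

Need 17408/(180n⁴) ≤ 0.0007.
n⁴ ≥ 17408/(180·0.0007) = 138159 ⇒ n ≥ 19.2794, so the smallest even n is 20. (n must be even for Simpson's rule.)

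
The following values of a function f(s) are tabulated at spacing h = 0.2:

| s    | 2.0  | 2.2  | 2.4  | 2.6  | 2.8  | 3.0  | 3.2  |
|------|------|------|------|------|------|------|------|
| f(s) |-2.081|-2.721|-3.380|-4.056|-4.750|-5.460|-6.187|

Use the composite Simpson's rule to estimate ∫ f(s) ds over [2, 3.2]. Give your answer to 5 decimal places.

-4.89840

h = 0.2, n = 6.
(h/3)·[y₀ + 4y₁ + 2y₂ + 4y₃ + 2y₄ + 4y₅ + y₆] = 0.066667·(-73.476) = -4.89840.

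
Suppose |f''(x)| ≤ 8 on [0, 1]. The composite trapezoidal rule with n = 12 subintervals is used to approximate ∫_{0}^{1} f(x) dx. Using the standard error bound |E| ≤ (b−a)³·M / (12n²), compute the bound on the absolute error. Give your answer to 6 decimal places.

0.004630

|E| ≤ (1)³·8 / (12·12²) = 8/1728 = 0.004630.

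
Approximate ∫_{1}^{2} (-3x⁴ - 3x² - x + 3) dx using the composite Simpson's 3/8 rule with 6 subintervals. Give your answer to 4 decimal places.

-24.1007

h = (2 − 1)/6 = 0.166667.
Nodes x₀,…,x₆ = 1, 1.166667, 1.333333, 1.5, 1.666667, 1.833333, 2.
f(x) = -3x⁴ - 3x² - x + 3: f₀=-4, f₁=-7.807870, f₂=-13.148148, f₃=-20.4375, f₄=-30.148148, f₅=-42.807870, f₆=-59.
(3h/8)·[f₀ + 3f₁ + 3f₂ + 2f₃ + 3f₄ + 3f₅ + f₆] = 0.0625·(-385.611111) = -24.1007.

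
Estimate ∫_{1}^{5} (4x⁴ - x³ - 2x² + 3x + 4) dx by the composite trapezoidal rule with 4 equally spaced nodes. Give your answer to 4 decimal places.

2591.7366

h = (5 − 1)/3 = 1.333333.
Nodes x₀,…,x₃ = 1, 2.333333, 3.666667, 5.
f(x) = 4x⁴ - x³ - 2x² + 3x + 4: f₀=8, f₁=105.975309, f₂=661.827160, f₃=2344.
(h/2)·[f₀ + 2f₁ + 2f₂ + f₃] = 0.666667·(3887.604938) = 2591.7366.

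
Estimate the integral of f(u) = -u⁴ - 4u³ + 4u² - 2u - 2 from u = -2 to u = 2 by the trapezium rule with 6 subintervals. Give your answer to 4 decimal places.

h = (2 − (-2))/6 = 0.666667.
Nodes u₀,…,u₆ = -2, -1.333333, -0.666667, 0, 0.666667, 1.333333, 2.
f(u) = -u⁴ - 4u³ + 4u² - 2u - 2: f₀=34, f₁=14.098765, f₂=2.098765, f₃=-2, f₄=-2.938272, f₅=-10.197531, f₆=-38.
(h/2)·[f₀ + 2f₁ + 2f₂ + 2f₃ + 2f₄ + 2f₅ + f₆] = 0.333333·(-1.876543) = -0.6255.

-0.6255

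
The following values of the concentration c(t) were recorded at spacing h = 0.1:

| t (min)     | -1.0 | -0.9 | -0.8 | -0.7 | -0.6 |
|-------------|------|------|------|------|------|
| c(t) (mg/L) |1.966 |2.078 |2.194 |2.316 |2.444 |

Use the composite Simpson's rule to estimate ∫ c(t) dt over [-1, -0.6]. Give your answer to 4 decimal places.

0.8791

h = 0.1, n = 4.
(h/3)·[y₀ + 4y₁ + 2y₂ + 4y₃ + y₄] = 0.033333·(26.374) = 0.8791.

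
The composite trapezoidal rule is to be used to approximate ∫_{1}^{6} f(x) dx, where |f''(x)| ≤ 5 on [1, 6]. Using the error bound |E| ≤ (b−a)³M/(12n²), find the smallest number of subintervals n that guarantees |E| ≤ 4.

4

Need 625/(12n²) ≤ 4.
n² ≥ 625/(12·4) = 13.0208 ⇒ n ≥ 3.6084, so the smallest n is 4.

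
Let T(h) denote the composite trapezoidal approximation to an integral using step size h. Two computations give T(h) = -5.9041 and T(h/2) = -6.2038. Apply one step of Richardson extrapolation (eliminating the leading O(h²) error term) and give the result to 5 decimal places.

-6.30370

R = (4·T(h/2) − T(h)) / 3 = (4·(-6.2038) − (-5.9041))/3 = (-18.9111)/3 = -6.30370.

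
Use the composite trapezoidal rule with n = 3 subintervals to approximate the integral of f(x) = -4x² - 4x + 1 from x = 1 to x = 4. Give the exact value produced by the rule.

h = (4 − 1)/3 = 1.
Nodes x₀,…,x₃ = 1, 2, 3, 4.
f(x) = -4x² - 4x + 1: f₀=-7, f₁=-23, f₂=-47, f₃=-79.
(h/2)·[f₀ + 2f₁ + 2f₂ + f₃] = 0.5·(-226) = -113.

-113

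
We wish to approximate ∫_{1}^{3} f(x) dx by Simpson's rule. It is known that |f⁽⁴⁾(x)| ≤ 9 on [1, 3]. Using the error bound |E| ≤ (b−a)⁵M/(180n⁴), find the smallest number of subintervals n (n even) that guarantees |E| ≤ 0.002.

Need 288/(180n⁴) ≤ 0.002.
n⁴ ≥ 288/(180·0.002) = 800 ⇒ n ≥ 5.3183, so the smallest even n is 6. (n must be even for Simpson's rule.)

6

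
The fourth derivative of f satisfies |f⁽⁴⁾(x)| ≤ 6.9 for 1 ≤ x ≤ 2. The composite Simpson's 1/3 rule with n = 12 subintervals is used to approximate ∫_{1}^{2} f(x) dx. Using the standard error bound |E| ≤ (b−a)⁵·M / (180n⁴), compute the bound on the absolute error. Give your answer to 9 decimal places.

|E| ≤ (1)⁵·6.9 / (180·12⁴) = 6.9/3732480 = 0.000001849.

0.000001849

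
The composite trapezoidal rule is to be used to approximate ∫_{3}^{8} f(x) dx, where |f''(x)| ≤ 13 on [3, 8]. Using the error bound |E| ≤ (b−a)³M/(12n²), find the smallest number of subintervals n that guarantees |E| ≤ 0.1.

Need 1625/(12n²) ≤ 0.1.
n² ≥ 1625/(12·0.1) = 1354.17 ⇒ n ≥ 36.7990, so the smallest n is 37.

37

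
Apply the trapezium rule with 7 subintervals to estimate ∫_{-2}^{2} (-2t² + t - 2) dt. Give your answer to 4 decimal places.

-19.1020

h = (2 − (-2))/7 = 0.571429.
Nodes t₀,…,t₇ = -2, -1.428571, -0.857143, -0.285714, 0.285714, 0.857143, 1.428571, 2.
f(t) = -2t² + t - 2: f₀=-12, f₁=-7.510204, f₂=-4.326531, f₃=-2.448980, f₄=-1.877551, f₅=-2.612245, f₆=-4.653061, f₇=-8.
(h/2)·[f₀ + 2f₁ + 2f₂ + 2f₃ + 2f₄ + 2f₅ + 2f₆ + f₇] = 0.285714·(-66.857143) = -19.1020.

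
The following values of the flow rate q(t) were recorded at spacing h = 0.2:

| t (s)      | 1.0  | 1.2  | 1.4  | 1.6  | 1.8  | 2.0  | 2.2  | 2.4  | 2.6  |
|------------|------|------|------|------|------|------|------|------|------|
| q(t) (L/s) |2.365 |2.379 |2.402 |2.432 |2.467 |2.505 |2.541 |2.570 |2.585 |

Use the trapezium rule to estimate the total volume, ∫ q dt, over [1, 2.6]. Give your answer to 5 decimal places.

3.95420

h = 0.2, n = 8.
(h/2)·[y₀ + 2y₁ + 2y₂ + 2y₃ + 2y₄ + 2y₅ + 2y₆ + 2y₇ + y₈] = 0.1·(39.542) = 3.95420.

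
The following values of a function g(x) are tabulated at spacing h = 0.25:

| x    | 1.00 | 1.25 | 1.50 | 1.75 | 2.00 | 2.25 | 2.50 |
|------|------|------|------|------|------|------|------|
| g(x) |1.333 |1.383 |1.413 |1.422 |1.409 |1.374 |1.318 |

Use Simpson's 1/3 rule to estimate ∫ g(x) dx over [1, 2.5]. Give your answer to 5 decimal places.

2.08425

h = 0.25, n = 6.
(h/3)·[y₀ + 4y₁ + 2y₂ + 4y₃ + 2y₄ + 4y₅ + y₆] = 0.083333·(25.011) = 2.08425.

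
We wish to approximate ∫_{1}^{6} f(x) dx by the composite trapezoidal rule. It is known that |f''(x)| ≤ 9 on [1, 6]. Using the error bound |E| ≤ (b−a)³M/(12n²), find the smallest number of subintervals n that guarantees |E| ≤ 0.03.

56

Need 1125/(12n²) ≤ 0.03.
n² ≥ 1125/(12·0.03) = 3125 ⇒ n ≥ 55.9017, so the smallest n is 56.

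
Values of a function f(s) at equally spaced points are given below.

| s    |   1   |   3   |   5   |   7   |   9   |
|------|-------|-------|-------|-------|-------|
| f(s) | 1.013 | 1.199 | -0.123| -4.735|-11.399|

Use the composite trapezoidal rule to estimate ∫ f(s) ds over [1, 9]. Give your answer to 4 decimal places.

h = 2, n = 4.
(h/2)·[y₀ + 2y₁ + 2y₂ + 2y₃ + y₄] = 1·(-17.704) = -17.7040.

-17.7040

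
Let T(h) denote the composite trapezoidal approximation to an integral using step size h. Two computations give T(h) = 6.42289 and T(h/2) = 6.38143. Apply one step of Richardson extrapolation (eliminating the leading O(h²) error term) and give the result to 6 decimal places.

R = (4·T(h/2) − T(h)) / 3 = (4·6.38143 − 6.42289)/3 = (19.10283)/3 = 6.367610.

6.367610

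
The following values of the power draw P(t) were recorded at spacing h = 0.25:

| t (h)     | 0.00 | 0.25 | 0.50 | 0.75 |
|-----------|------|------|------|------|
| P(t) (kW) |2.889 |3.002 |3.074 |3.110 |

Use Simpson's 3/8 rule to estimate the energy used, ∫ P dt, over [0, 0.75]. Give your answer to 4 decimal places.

2.2713

h = 0.25, n = 3.
(3h/8)·[y₀ + 3y₁ + 3y₂ + y₃] = 0.09375·(24.227) = 2.2713.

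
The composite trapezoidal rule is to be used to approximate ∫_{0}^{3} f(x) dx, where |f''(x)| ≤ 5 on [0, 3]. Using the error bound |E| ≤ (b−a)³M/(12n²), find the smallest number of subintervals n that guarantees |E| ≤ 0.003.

62

Need 135/(12n²) ≤ 0.003.
n² ≥ 135/(12·0.003) = 3750 ⇒ n ≥ 61.2372, so the smallest n is 62.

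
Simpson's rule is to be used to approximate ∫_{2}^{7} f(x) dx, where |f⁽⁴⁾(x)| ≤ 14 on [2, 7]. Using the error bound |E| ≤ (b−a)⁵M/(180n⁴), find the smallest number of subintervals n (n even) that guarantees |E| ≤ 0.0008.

24

Need 43750/(180n⁴) ≤ 0.0008.
n⁴ ≥ 43750/(180·0.0008) = 303819 ⇒ n ≥ 23.4776, so the smallest even n is 24. (n must be even for Simpson's rule.)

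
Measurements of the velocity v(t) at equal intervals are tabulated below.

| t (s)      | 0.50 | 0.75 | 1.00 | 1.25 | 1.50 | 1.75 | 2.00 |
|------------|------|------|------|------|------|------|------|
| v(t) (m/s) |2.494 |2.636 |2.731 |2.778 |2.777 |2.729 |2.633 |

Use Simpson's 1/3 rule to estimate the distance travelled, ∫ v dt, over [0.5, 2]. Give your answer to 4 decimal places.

h = 0.25, n = 6.
(h/3)·[y₀ + 4y₁ + 2y₂ + 4y₃ + 2y₄ + 4y₅ + y₆] = 0.083333·(48.715) = 4.0596.

4.0596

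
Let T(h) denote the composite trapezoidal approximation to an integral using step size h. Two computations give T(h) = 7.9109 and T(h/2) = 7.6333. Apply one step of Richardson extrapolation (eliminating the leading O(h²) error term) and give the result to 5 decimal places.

7.54077

R = (4·T(h/2) − T(h)) / 3 = (4·7.6333 − 7.9109)/3 = (22.6223)/3 = 7.54077.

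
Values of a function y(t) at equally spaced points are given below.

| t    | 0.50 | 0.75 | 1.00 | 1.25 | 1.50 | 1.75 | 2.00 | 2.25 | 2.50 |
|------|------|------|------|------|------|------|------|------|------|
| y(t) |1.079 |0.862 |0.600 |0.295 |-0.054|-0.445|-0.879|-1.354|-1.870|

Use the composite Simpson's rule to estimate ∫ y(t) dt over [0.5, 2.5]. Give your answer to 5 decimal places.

-0.33542

h = 0.25, n = 8.
(h/3)·[y₀ + 4y₁ + 2y₂ + 4y₃ + 2y₄ + 4y₅ + 2y₆ + 4y₇ + y₈] = 0.083333·(-4.025) = -0.33542.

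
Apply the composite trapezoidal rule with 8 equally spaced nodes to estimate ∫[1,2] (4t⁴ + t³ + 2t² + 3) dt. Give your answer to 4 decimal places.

h = (2 − 1)/7 = 0.142857.
Nodes t₀,…,t₇ = 1, 1.142857, 1.285714, 1.428571, 1.571429, 1.714286, 1.857143, 2.
f(t) = 4t⁴ + t³ + 2t² + 3: f₀=10, f₁=13.928780, f₂=19.361933, f₃=26.656810, f₄=36.210746, f₅=48.461058, f₆=63.885048, f₇=83.
(h/2)·[f₀ + 2f₁ + 2f₂ + 2f₃ + 2f₄ + 2f₅ + 2f₆ + f₇] = 0.071429·(510.008746) = 36.4292.

36.4292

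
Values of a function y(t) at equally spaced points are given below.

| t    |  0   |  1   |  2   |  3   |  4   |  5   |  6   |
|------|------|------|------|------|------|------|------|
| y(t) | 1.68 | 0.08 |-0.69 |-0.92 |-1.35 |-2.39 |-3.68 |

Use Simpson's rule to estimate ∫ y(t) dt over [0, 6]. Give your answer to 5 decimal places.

h = 1, n = 6.
(h/3)·[y₀ + 4y₁ + 2y₂ + 4y₃ + 2y₄ + 4y₅ + y₆] = 0.333333·(-19.00) = -6.33333.

-6.33333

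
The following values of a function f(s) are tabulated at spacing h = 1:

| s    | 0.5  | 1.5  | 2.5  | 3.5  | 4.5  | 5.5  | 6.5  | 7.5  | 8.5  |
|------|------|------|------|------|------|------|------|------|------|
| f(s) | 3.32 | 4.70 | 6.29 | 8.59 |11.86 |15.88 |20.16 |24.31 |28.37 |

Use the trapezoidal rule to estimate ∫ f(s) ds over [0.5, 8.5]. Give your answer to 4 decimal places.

h = 1, n = 8.
(h/2)·[y₀ + 2y₁ + 2y₂ + 2y₃ + 2y₄ + 2y₅ + 2y₆ + 2y₇ + y₈] = 0.5·(215.27) = 107.6350.

107.6350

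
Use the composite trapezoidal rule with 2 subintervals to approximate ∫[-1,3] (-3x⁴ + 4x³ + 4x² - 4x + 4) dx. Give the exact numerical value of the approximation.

-92

h = (3 − (-1))/2 = 2.
Nodes x₀,…,x₂ = -1, 1, 3.
f(x) = -3x⁴ + 4x³ + 4x² - 4x + 4: f₀=5, f₁=5, f₂=-107.
(h/2)·[f₀ + 2f₁ + f₂] = 1·(-92) = -92.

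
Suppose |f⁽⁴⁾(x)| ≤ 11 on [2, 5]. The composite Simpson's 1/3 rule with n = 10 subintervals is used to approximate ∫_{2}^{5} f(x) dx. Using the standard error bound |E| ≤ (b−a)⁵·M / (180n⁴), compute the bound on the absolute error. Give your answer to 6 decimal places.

0.001485

|E| ≤ (3)⁵·11 / (180·10⁴) = 2673/1800000 = 0.001485.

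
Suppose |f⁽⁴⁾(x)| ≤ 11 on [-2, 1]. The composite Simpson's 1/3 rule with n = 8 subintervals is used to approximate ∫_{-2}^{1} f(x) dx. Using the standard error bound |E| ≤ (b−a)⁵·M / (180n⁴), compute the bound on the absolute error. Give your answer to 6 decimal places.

0.003625

|E| ≤ (3)⁵·11 / (180·8⁴) = 2673/737280 = 0.003625.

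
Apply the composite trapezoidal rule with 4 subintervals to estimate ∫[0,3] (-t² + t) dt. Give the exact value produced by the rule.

h = (3 − 0)/4 = 0.75.
Nodes t₀,…,t₄ = 0, 0.75, 1.5, 2.25, 3.
f(t) = -t² + t: f₀=0, f₁=0.1875, f₂=-0.75, f₃=-2.8125, f₄=-6.
(h/2)·[f₀ + 2f₁ + 2f₂ + 2f₃ + f₄] = 0.375·(-12.75) = -4.78125.

-4.78125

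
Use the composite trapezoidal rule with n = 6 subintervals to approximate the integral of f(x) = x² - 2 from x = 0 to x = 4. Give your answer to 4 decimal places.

13.6296

h = (4 − 0)/6 = 0.666667.
Nodes x₀,…,x₆ = 0, 0.666667, 1.333333, 2, 2.666667, 3.333333, 4.
f(x) = x² - 2: f₀=-2, f₁=-1.555556, f₂=-0.222222, f₃=2, f₄=5.111111, f₅=9.111111, f₆=14.
(h/2)·[f₀ + 2f₁ + 2f₂ + 2f₃ + 2f₄ + 2f₅ + f₆] = 0.333333·(40.888889) = 13.6296.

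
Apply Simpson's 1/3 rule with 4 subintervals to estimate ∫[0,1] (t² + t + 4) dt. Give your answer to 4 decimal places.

h = (1 − 0)/4 = 0.25.
Nodes t₀,…,t₄ = 0, 0.25, 0.5, 0.75, 1.
f(t) = t² + t + 4: f₀=4, f₁=4.3125, f₂=4.75, f₃=5.3125, f₄=6.
(h/3)·[f₀ + 4f₁ + 2f₂ + 4f₃ + f₄] = 0.083333·(58) = 4.8333.

4.8333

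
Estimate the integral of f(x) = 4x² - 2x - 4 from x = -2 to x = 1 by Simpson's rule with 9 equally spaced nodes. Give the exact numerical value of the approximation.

3

h = (1 − (-2))/8 = 0.375.
Nodes x₀,…,x₈ = -2, -1.625, -1.25, -0.875, -0.5, -0.125, 0.25, 0.625, 1.
f(x) = 4x² - 2x - 4: f₀=16, f₁=9.8125, f₂=4.75, f₃=0.8125, f₄=-2, f₅=-3.6875, f₆=-4.25, f₇=-3.6875, f₈=-2.
(h/3)·[f₀ + 4f₁ + 2f₂ + 4f₃ + 2f₄ + 4f₅ + 2f₆ + 4f₇ + f₈] = 0.125·(24) = 3.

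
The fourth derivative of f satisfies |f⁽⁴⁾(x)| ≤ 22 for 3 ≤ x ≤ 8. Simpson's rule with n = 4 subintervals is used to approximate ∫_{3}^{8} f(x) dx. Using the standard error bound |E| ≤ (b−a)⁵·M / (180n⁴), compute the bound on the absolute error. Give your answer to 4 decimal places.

|E| ≤ (5)⁵·22 / (180·4⁴) = 68750/46080 = 1.4920.

1.4920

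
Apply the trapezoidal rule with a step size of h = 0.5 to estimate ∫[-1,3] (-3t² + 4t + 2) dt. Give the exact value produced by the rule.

-4.5

h = (3 − (-1))/8 = 0.5.
Nodes t₀,…,t₈ = -1, -0.5, 0, 0.5, 1, 1.5, 2, 2.5, 3.
f(t) = -3t² + 4t + 2: f₀=-5, f₁=-0.75, f₂=2, f₃=3.25, f₄=3, f₅=1.25, f₆=-2, f₇=-6.75, f₈=-13.
(h/2)·[f₀ + 2f₁ + 2f₂ + 2f₃ + 2f₄ + 2f₅ + 2f₆ + 2f₇ + f₈] = 0.25·(-18) = -4.5.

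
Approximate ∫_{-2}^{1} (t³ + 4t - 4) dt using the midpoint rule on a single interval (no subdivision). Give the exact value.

-18.375

M = (b−a)·f(-0.5) = 3·(-6.125) = -18.375.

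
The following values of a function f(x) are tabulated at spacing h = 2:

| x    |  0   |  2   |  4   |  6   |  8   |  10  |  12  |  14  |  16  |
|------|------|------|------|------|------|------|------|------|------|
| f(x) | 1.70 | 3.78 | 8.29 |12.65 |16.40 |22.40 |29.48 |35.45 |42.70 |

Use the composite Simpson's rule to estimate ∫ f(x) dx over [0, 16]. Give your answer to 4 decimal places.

h = 2, n = 8.
(h/3)·[y₀ + 4y₁ + 2y₂ + 4y₃ + 2y₄ + 4y₅ + 2y₆ + 4y₇ + y₈] = 0.666667·(449.86) = 299.9067.

299.9067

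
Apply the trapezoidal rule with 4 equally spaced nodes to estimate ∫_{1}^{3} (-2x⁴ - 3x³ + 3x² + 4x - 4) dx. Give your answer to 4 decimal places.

-132.6996

h = (3 − 1)/3 = 0.666667.
Nodes x₀,…,x₃ = 1, 1.666667, 2.333333, 3.
f(x) = -2x⁴ - 3x³ + 3x² + 4x - 4: f₀=-2, f₁=-18.320988, f₂=-75.728395, f₃=-208.
(h/2)·[f₀ + 2f₁ + 2f₂ + f₃] = 0.333333·(-398.098765) = -132.6996.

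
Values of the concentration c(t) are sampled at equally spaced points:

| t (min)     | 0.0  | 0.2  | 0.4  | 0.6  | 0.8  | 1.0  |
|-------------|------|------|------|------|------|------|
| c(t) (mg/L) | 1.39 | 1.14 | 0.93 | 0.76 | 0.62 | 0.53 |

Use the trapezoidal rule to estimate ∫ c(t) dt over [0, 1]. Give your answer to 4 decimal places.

0.8820

h = 0.2, n = 5.
(h/2)·[y₀ + 2y₁ + 2y₂ + 2y₃ + 2y₄ + y₅] = 0.1·(8.82) = 0.8820.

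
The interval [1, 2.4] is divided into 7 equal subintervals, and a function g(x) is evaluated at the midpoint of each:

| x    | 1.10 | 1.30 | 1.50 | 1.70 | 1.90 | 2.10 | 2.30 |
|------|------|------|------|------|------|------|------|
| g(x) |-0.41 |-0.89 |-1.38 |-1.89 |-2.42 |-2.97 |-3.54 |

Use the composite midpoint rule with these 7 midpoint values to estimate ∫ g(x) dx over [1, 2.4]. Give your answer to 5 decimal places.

h = 0.2, n = 7.
h·[y(m₁) + y(m₂) + y(m₃) + y(m₄) + y(m₅) + y(m₆) + y(m₇)] = 0.2·(-13.50) = -2.70000.

-2.70000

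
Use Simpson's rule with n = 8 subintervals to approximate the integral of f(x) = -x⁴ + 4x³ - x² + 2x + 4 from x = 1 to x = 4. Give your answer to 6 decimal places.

56.392090

h = (4 − 1)/8 = 0.375.
Nodes x₀,…,x₈ = 1, 1.375, 1.75, 2.125, 2.5, 2.875, 3.25, 3.625, 4.
f(x) = -x⁴ + 4x³ - x² + 2x + 4: f₀=8, f₁=11.683349609375, f₂=16.49609375, f₃=21.726318359375, f₄=26.1875, f₅=28.218505859375, f₆=25.68359375, f₇=15.972412109375, f₈=-4.
(h/3)·[f₀ + 4f₁ + 2f₂ + 4f₃ + 2f₄ + 4f₅ + 2f₆ + 4f₇ + f₈] = 0.125·(451.13671875) = 56.392090.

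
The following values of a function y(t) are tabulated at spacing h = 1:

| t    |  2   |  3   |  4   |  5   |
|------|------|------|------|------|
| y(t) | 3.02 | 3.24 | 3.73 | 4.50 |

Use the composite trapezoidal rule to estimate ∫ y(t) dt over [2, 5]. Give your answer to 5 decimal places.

h = 1, n = 3.
(h/2)·[y₀ + 2y₁ + 2y₂ + y₃] = 0.5·(21.46) = 10.73000.

10.73000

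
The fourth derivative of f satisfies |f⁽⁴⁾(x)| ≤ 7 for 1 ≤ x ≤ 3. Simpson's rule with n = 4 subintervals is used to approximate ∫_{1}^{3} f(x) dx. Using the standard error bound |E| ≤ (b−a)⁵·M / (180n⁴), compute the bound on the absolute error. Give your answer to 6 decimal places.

0.004861

|E| ≤ (2)⁵·7 / (180·4⁴) = 224/46080 = 0.004861.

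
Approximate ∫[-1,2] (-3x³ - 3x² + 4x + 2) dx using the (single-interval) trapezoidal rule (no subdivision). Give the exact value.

T = (b−a)/2 · [f(-1) + f(2)] = 1.5·[(-2) + (-26)] = -42.

-42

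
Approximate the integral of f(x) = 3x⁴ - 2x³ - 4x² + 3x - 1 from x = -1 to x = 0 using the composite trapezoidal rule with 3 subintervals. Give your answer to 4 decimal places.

h = (0 − (-1))/3 = 0.333333.
Nodes x₀,…,x₃ = -1, -0.666667, -0.333333, 0.
f(x) = 3x⁴ - 2x³ - 4x² + 3x - 1: f₀=-3, f₁=-3.592593, f₂=-2.333333, f₃=-1.
(h/2)·[f₀ + 2f₁ + 2f₂ + f₃] = 0.166667·(-15.851852) = -2.6420.

-2.6420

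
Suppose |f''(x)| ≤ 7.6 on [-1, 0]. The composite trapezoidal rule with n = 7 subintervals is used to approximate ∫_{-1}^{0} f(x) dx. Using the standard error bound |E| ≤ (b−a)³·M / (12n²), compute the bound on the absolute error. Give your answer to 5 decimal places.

0.01293

|E| ≤ (1)³·7.6 / (12·7²) = 7.6/588 = 0.01293.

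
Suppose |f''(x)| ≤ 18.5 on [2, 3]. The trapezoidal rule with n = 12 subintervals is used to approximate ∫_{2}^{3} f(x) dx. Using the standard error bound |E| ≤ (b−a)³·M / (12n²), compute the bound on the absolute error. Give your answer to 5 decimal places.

0.01071

|E| ≤ (1)³·18.5 / (12·12²) = 18.5/1728 = 0.01071.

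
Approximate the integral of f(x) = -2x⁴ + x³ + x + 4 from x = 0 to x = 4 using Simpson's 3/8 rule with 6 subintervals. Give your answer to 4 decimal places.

-322.0741

h = (4 − 0)/6 = 0.666667.
Nodes x₀,…,x₆ = 0, 0.666667, 1.333333, 2, 2.666667, 3.333333, 4.
f(x) = -2x⁴ + x³ + x + 4: f₀=4, f₁=4.567901, f₂=1.382716, f₃=-18, f₄=-75.506173, f₅=-202.543210, f₆=-440.
(3h/8)·[f₀ + 3f₁ + 3f₂ + 2f₃ + 3f₄ + 3f₅ + f₆] = 0.25·(-1288.296296) = -322.0741.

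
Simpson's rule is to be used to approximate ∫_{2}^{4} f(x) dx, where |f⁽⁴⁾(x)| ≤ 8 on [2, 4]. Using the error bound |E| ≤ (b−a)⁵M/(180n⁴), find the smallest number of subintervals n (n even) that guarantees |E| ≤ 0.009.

Need 256/(180n⁴) ≤ 0.009.
n⁴ ≥ 256/(180·0.009) = 158.025 ⇒ n ≥ 3.5455, so the smallest even n is 4. (n must be even for Simpson's rule.)

4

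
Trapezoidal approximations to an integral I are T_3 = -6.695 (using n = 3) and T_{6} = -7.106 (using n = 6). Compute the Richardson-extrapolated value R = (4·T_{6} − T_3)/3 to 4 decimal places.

R = (4·T_{6} − T_3) / 3 = (4·(-7.106) − (-6.695))/3 = (-21.729)/3 = -7.2430.

-7.2430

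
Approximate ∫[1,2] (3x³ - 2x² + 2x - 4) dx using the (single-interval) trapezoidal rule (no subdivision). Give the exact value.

7.5

T = (b−a)/2 · [f(1) + f(2)] = 0.5·[(-1) + 16] = 7.5.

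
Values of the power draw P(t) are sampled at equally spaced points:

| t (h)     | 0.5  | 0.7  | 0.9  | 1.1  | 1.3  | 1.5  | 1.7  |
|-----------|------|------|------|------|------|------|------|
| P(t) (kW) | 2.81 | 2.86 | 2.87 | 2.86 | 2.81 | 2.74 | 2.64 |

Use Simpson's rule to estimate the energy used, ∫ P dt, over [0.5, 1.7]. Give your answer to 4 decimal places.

h = 0.2, n = 6.
(h/3)·[y₀ + 4y₁ + 2y₂ + 4y₃ + 2y₄ + 4y₅ + y₆] = 0.066667·(50.65) = 3.3767.

3.3767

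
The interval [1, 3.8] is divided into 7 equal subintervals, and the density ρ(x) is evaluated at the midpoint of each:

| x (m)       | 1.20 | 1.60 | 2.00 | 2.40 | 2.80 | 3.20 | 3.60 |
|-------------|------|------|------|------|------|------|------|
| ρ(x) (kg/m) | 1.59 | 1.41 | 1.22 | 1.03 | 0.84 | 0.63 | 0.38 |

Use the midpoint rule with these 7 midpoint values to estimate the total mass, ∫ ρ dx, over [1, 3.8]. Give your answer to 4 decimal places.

h = 0.4, n = 7.
h·[y(m₁) + y(m₂) + y(m₃) + y(m₄) + y(m₅) + y(m₆) + y(m₇)] = 0.4·(7.10) = 2.8400.

2.8400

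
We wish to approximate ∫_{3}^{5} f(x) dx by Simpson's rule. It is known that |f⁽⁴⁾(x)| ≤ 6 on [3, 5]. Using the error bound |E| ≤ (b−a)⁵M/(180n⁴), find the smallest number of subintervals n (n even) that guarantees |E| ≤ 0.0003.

8

Need 192/(180n⁴) ≤ 0.0003.
n⁴ ≥ 192/(180·0.0003) = 3555.56 ⇒ n ≥ 7.7219, so the smallest even n is 8. (n must be even for Simpson's rule.)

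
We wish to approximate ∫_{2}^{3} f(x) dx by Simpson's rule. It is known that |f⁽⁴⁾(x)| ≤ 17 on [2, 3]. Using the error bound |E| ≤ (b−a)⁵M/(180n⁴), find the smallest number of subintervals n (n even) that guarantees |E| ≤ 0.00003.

8

Need 17/(180n⁴) ≤ 0.00003.
n⁴ ≥ 17/(180·0.00003) = 3148.15 ⇒ n ≥ 7.4906, so the smallest even n is 8. (n must be even for Simpson's rule.)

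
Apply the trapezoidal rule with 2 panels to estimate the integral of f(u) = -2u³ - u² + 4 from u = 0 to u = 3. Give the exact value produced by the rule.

-48.75

h = (3 − 0)/2 = 1.5.
Nodes u₀,…,u₂ = 0, 1.5, 3.
f(u) = -2u³ - u² + 4: f₀=4, f₁=-5, f₂=-59.
(h/2)·[f₀ + 2f₁ + f₂] = 0.75·(-65) = -48.75.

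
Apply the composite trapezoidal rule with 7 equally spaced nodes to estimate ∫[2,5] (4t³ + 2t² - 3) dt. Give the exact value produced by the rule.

h = (5 − 2)/6 = 0.5.
Nodes t₀,…,t₆ = 2, 2.5, 3, 3.5, 4, 4.5, 5.
f(t) = 4t³ + 2t² - 3: f₀=37, f₁=72, f₂=123, f₃=193, f₄=285, f₅=402, f₆=547.
(h/2)·[f₀ + 2f₁ + 2f₂ + 2f₃ + 2f₄ + 2f₅ + f₆] = 0.25·(2734) = 683.5.

683.5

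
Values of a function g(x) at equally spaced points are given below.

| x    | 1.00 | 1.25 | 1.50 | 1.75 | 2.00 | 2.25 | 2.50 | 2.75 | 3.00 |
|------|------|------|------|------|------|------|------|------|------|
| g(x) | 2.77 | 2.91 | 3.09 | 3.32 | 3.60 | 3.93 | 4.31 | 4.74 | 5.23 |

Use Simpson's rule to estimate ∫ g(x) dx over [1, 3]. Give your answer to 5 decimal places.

7.46667

h = 0.25, n = 8.
(h/3)·[y₀ + 4y₁ + 2y₂ + 4y₃ + 2y₄ + 4y₅ + 2y₆ + 4y₇ + y₈] = 0.083333·(89.60) = 7.46667.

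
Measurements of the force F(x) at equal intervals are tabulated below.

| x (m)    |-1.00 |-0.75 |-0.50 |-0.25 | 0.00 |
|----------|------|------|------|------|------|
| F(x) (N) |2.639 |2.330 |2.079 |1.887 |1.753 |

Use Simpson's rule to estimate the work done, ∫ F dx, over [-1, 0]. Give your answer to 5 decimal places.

h = 0.25, n = 4.
(h/3)·[y₀ + 4y₁ + 2y₂ + 4y₃ + y₄] = 0.083333·(25.418) = 2.11817.

2.11817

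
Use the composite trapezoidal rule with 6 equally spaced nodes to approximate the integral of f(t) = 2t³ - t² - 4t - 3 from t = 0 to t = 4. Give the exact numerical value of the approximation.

67.36

h = (4 − 0)/5 = 0.8.
Nodes t₀,…,t₅ = 0, 0.8, 1.6, 2.4, 3.2, 4.
f(t) = 2t³ - t² - 4t - 3: f₀=-3, f₁=-5.816, f₂=-3.768, f₃=9.288, f₄=39.496, f₅=93.
(h/2)·[f₀ + 2f₁ + 2f₂ + 2f₃ + 2f₄ + f₅] = 0.4·(168.4) = 67.36.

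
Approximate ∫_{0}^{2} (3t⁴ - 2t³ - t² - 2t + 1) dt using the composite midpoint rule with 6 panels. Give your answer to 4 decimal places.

6.2207

h = (2 − 0)/6 = 0.333333.
Midpoints m₁,…,m₆ = 0.166667, 0.5, 0.833333, 1.166667, 1.5, 1.833333.
f(m₁)=0.631944, f(m₂)=-0.3125, f(m₃)=-1.071759, f(m₄)=-0.3125, f(m₅)=4.1875, f(m₆)=15.539352.
h·[f(m₁) + f(m₂) + f(m₃) + f(m₄) + f(m₅) + f(m₆)] = 0.333333·(18.662037) = 6.2207.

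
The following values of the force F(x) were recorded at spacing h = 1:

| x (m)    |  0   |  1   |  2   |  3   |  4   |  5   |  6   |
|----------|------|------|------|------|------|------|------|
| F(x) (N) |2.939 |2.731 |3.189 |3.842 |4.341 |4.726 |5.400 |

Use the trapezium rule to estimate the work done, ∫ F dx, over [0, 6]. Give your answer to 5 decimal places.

h = 1, n = 6.
(h/2)·[y₀ + 2y₁ + 2y₂ + 2y₃ + 2y₄ + 2y₅ + y₆] = 0.5·(45.997) = 22.99850.

22.99850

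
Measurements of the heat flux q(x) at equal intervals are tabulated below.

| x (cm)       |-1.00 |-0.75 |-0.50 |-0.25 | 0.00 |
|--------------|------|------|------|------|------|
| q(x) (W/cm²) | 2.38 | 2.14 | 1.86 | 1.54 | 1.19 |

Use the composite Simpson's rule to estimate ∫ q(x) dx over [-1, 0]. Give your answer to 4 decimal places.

1.8342

h = 0.25, n = 4.
(h/3)·[y₀ + 4y₁ + 2y₂ + 4y₃ + y₄] = 0.083333·(22.01) = 1.8342.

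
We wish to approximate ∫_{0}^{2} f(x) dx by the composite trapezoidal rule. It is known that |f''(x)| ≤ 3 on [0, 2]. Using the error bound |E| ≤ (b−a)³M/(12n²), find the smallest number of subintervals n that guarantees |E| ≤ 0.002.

Need 24/(12n²) ≤ 0.002.
n² ≥ 24/(12·0.002) = 1000 ⇒ n ≥ 31.6228, so the smallest n is 32.

32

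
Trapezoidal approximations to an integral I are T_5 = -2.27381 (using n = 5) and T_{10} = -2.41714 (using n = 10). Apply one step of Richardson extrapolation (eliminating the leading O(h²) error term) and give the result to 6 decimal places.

R = (4·T_{10} − T_5) / 3 = (4·(-2.41714) − (-2.27381))/3 = (-7.39475)/3 = -2.464917.

-2.464917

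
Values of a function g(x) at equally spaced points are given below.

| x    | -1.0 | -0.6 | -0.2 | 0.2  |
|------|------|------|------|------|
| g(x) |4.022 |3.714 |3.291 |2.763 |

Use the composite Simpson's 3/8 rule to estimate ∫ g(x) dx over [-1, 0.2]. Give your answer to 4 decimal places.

h = 0.4, n = 3.
(3h/8)·[y₀ + 3y₁ + 3y₂ + y₃] = 0.15·(27.800) = 4.1700.

4.1700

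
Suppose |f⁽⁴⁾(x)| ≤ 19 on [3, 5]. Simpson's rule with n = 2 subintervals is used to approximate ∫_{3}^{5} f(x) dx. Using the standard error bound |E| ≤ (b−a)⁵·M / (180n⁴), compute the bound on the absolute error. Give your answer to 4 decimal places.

0.2111

|E| ≤ (2)⁵·19 / (180·2⁴) = 608/2880 = 0.2111.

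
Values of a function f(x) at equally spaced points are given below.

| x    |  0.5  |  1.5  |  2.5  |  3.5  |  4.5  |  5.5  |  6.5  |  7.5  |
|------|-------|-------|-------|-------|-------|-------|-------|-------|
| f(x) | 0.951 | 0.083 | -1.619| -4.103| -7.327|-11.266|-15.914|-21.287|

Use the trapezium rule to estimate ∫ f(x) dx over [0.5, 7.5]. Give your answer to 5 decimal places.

h = 1, n = 7.
(h/2)·[y₀ + 2y₁ + 2y₂ + 2y₃ + 2y₄ + 2y₅ + 2y₆ + y₇] = 0.5·(-100.628) = -50.31400.

-50.31400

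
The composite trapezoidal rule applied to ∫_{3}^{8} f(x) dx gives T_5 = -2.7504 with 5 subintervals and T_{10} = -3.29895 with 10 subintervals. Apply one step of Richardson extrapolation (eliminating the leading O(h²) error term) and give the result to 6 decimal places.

-3.481800

R = (4·T_{10} − T_5) / 3 = (4·(-3.29895) − (-2.7504))/3 = (-10.44540)/3 = -3.481800.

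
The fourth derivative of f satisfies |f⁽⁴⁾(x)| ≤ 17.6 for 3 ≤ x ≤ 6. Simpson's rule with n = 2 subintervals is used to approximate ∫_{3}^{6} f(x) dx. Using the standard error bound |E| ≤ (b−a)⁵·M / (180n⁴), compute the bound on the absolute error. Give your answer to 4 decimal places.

1.4850

|E| ≤ (3)⁵·17.6 / (180·2⁴) = 4276.8/2880 = 1.4850.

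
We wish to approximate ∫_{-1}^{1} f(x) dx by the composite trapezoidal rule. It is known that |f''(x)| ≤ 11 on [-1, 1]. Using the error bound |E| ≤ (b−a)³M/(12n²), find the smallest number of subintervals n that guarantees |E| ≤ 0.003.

Need 88/(12n²) ≤ 0.003.
n² ≥ 88/(12·0.003) = 2444.44 ⇒ n ≥ 49.4413, so the smallest n is 50.

50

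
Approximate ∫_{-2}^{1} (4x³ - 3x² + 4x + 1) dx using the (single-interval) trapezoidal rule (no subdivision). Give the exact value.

-67.5

T = (b−a)/2 · [f(-2) + f(1)] = 1.5·[(-51) + 6] = -67.5.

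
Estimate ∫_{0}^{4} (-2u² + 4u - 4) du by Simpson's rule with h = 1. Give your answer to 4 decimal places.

-26.6667

h = (4 − 0)/4 = 1.
Nodes u₀,…,u₄ = 0, 1, 2, 3, 4.
f(u) = -2u² + 4u - 4: f₀=-4, f₁=-2, f₂=-4, f₃=-10, f₄=-20.
(h/3)·[f₀ + 4f₁ + 2f₂ + 4f₃ + f₄] = 0.333333·(-80) = -26.6667.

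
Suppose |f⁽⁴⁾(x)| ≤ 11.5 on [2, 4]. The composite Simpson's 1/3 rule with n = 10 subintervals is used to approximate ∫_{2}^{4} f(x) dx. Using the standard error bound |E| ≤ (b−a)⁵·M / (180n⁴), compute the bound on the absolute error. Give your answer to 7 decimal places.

|E| ≤ (2)⁵·11.5 / (180·10⁴) = 368/1800000 = 0.0002044.

0.0002044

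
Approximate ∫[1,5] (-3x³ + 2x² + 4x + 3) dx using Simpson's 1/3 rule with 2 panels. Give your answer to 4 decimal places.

h = (5 − 1)/2 = 2.
Nodes x₀,…,x₂ = 1, 3, 5.
f(x) = -3x³ + 2x² + 4x + 3: f₀=6, f₁=-48, f₂=-302.
(h/3)·[f₀ + 4f₁ + f₂] = 0.666667·(-488) = -325.3333.

-325.3333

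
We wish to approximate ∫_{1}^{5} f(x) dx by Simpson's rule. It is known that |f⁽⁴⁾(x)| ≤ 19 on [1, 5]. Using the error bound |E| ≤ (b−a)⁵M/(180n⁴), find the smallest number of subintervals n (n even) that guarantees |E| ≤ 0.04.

Need 19456/(180n⁴) ≤ 0.04.
n⁴ ≥ 19456/(180·0.04) = 2702.22 ⇒ n ≥ 7.2099, so the smallest even n is 8. (n must be even for Simpson's rule.)

8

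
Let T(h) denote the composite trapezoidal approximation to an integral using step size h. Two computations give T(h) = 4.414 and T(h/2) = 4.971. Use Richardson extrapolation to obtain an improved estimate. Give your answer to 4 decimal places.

R = (4·T(h/2) − T(h)) / 3 = (4·4.971 − 4.414)/3 = (15.470)/3 = 5.1567.

5.1567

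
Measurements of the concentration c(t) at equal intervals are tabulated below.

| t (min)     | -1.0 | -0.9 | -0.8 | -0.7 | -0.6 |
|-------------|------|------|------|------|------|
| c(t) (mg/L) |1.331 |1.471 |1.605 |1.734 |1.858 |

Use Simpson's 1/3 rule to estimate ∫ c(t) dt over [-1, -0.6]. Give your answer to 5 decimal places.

0.64063

h = 0.1, n = 4.
(h/3)·[y₀ + 4y₁ + 2y₂ + 4y₃ + y₄] = 0.033333·(19.219) = 0.64063.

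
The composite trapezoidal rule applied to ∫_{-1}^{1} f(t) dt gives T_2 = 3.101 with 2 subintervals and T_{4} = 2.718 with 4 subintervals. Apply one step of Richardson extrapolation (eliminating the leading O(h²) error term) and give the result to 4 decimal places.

R = (4·T_{4} − T_2) / 3 = (4·2.718 − 3.101)/3 = (7.771)/3 = 2.5903.

2.5903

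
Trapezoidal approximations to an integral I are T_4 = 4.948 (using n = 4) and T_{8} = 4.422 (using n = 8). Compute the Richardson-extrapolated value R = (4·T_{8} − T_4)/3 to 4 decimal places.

R = (4·T_{8} − T_4) / 3 = (4·4.422 − 4.948)/3 = (12.740)/3 = 4.2467.

4.2467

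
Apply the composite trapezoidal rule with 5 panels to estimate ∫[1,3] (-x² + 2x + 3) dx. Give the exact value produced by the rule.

5.28

h = (3 − 1)/5 = 0.4.
Nodes x₀,…,x₅ = 1, 1.4, 1.8, 2.2, 2.6, 3.
f(x) = -x² + 2x + 3: f₀=4, f₁=3.84, f₂=3.36, f₃=2.56, f₄=1.44, f₅=0.
(h/2)·[f₀ + 2f₁ + 2f₂ + 2f₃ + 2f₄ + f₅] = 0.2·(26.4) = 5.28.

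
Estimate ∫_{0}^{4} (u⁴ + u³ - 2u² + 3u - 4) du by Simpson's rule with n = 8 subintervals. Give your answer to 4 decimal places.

234.1667

h = (4 − 0)/8 = 0.5.
Nodes u₀,…,u₈ = 0, 0.5, 1, 1.5, 2, 2.5, 3, 3.5, 4.
f(u) = u⁴ + u³ - 2u² + 3u - 4: f₀=-4, f₁=-2.8125, f₂=-1, f₃=4.4375, f₄=18, f₅=45.6875, f₆=95, f₇=174.9375, f₈=296.
(h/3)·[f₀ + 4f₁ + 2f₂ + 4f₃ + 2f₄ + 4f₅ + 2f₆ + 4f₇ + f₈] = 0.166667·(1405) = 234.1667.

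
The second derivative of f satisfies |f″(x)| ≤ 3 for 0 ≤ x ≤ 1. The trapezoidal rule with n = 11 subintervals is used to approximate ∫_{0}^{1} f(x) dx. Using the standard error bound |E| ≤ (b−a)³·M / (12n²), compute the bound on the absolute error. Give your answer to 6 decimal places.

|E| ≤ (1)³·3 / (12·11²) = 3/1452 = 0.002066.

0.002066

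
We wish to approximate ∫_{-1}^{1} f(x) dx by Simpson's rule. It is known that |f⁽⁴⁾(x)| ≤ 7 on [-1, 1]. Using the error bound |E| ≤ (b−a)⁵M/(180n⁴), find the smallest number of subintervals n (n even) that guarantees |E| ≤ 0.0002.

10

Need 224/(180n⁴) ≤ 0.0002.
n⁴ ≥ 224/(180·0.0002) = 6222.22 ⇒ n ≥ 8.8815, so the smallest even n is 10. (n must be even for Simpson's rule.)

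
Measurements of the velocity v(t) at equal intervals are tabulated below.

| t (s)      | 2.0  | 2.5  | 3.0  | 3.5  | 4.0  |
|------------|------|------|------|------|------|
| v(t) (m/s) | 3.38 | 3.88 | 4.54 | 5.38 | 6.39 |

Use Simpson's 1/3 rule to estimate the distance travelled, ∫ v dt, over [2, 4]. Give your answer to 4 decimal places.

9.3150

h = 0.5, n = 4.
(h/3)·[y₀ + 4y₁ + 2y₂ + 4y₃ + y₄] = 0.166667·(55.89) = 9.3150.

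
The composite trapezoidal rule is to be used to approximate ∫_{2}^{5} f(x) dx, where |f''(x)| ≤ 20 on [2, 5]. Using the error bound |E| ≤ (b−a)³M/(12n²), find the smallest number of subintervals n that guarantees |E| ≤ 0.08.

24

Need 540/(12n²) ≤ 0.08.
n² ≥ 540/(12·0.08) = 562.5 ⇒ n ≥ 23.7171, so the smallest n is 24.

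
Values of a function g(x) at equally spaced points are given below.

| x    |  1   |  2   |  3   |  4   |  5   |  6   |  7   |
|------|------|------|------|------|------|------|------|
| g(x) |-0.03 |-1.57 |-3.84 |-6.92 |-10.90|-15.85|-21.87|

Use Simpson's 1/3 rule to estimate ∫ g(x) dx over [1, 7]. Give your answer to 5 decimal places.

h = 1, n = 6.
(h/3)·[y₀ + 4y₁ + 2y₂ + 4y₃ + 2y₄ + 4y₅ + y₆] = 0.333333·(-148.74) = -49.58000.

-49.58000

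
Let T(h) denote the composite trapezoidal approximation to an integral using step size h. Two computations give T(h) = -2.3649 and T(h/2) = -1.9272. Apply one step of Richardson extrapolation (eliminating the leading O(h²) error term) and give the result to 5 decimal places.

-1.78130

R = (4·T(h/2) − T(h)) / 3 = (4·(-1.9272) − (-2.3649))/3 = (-5.3439)/3 = -1.78130.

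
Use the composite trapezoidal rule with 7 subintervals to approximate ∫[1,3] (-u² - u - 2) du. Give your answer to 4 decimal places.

h = (3 − 1)/7 = 0.285714.
Nodes u₀,…,u₇ = 1, 1.285714, 1.571429, 1.857143, 2.142857, 2.428571, 2.714286, 3.
f(u) = -u² - u - 2: f₀=-4, f₁=-4.938776, f₂=-6.040816, f₃=-7.306122, f₄=-8.734694, f₅=-10.326531, f₆=-12.081633, f₇=-14.
(h/2)·[f₀ + 2f₁ + 2f₂ + 2f₃ + 2f₄ + 2f₅ + 2f₆ + f₇] = 0.142857·(-116.857143) = -16.6939.

-16.6939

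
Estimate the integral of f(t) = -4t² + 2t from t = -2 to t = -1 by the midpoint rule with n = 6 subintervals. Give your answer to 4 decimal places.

-12.3241

h = (-1 − (-2))/6 = 0.166667.
Midpoints m₁,…,m₆ = -1.916667, -1.75, -1.583333, -1.416667, -1.25, -1.083333.
f(m₁)=-18.527778, f(m₂)=-15.75, f(m₃)=-13.194444, f(m₄)=-10.861111, f(m₅)=-8.75, f(m₆)=-6.861111.
h·[f(m₁) + f(m₂) + f(m₃) + f(m₄) + f(m₅) + f(m₆)] = 0.166667·(-73.944444) = -12.3241.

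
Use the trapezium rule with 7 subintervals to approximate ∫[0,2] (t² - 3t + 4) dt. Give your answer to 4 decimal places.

h = (2 − 0)/7 = 0.285714.
Nodes t₀,…,t₇ = 0, 0.285714, 0.571429, 0.857143, 1.142857, 1.428571, 1.714286, 2.
f(t) = t² - 3t + 4: f₀=4, f₁=3.224490, f₂=2.612245, f₃=2.163265, f₄=1.877551, f₅=1.755102, f₆=1.795918, f₇=2.
(h/2)·[f₀ + 2f₁ + 2f₂ + 2f₃ + 2f₄ + 2f₅ + 2f₆ + f₇] = 0.142857·(32.857143) = 4.6939.

4.6939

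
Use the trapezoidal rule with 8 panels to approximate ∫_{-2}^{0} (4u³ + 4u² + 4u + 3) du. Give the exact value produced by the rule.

-7.5

h = (0 − (-2))/8 = 0.25.
Nodes u₀,…,u₈ = -2, -1.75, -1.5, -1.25, -1, -0.75, -0.5, -0.25, 0.
f(u) = 4u³ + 4u² + 4u + 3: f₀=-21, f₁=-13.1875, f₂=-7.5, f₃=-3.5625, f₄=-1, f₅=0.5625, f₆=1.5, f₇=2.1875, f₈=3.
(h/2)·[f₀ + 2f₁ + 2f₂ + 2f₃ + 2f₄ + 2f₅ + 2f₆ + 2f₇ + f₈] = 0.125·(-60) = -7.5.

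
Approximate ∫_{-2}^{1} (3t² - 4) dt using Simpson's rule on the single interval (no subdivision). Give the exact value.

-3

S = (b−a)/6 · [f(-2) + 4f(-0.5) + f(1)] = 0.5·[8 + 4·(-3.25) + (-1)] = -3.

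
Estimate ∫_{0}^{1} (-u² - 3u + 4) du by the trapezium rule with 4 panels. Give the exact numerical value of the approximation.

h = (1 − 0)/4 = 0.25.
Nodes u₀,…,u₄ = 0, 0.25, 0.5, 0.75, 1.
f(u) = -u² - 3u + 4: f₀=4, f₁=3.1875, f₂=2.25, f₃=1.1875, f₄=0.
(h/2)·[f₀ + 2f₁ + 2f₂ + 2f₃ + f₄] = 0.125·(17.25) = 2.15625.

2.15625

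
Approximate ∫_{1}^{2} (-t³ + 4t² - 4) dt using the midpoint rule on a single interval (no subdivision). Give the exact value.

M = (b−a)·f(1.5) = 1·(1.625) = 1.625.

1.625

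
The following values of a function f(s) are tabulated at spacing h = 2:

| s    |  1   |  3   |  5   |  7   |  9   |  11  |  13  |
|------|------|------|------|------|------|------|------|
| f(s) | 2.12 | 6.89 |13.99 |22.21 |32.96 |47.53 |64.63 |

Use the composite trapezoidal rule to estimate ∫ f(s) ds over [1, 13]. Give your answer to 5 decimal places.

h = 2, n = 6.
(h/2)·[y₀ + 2y₁ + 2y₂ + 2y₃ + 2y₄ + 2y₅ + y₆] = 1·(313.91) = 313.91000.

313.91000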